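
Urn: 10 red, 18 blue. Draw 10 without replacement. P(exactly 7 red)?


Hypergeometric: C(10,7)×C(18,3)/C(28,10)
= 120×816/13123110 = 3264/437437

P(X=7) = 3264/437437 ≈ 0.75%


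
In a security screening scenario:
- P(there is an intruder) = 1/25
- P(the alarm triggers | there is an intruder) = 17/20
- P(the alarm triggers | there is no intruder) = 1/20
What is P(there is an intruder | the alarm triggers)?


Using Bayes' theorem:
P(A|B) = P(B|A)·P(A) / P(B)

P(the alarm triggers) = 17/20 × 1/25 + 1/20 × 24/25
= 17/500 + 6/125 = 41/500

P(there is an intruder|the alarm triggers) = (17/500) / (41/500) = 17/41

P(there is an intruder|the alarm triggers) = 17/41 ≈ 41.46%


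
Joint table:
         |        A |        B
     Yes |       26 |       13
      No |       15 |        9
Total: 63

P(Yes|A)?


P(Yes|A) = 26/(26+15) = 26/41

P = 26/41 ≈ 63.41%


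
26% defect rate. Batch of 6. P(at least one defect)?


P(all good) = (37/50)^6 = 2565726409/15625000000
P(≥1 defect) = 13059273591/15625000000

P = 13059273591/15625000000 ≈ 83.58%


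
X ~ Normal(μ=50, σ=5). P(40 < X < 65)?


z₁=(40-50)/5=-2.0, z₂=(65-50)/5=3.0
P = Φ(3.0) - Φ(-2.0) = 0.998650 - 0.022750 = 0.975900 ≈ 0.9759

P(40 < X < 65) ≈ 0.9759


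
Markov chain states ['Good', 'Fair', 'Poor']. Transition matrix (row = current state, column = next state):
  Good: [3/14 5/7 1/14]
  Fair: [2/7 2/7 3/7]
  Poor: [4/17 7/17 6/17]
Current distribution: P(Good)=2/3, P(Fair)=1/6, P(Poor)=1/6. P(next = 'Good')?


P(next=Good) = Σᵢ P(now=i)×P(i→Good)
= 2/3×3/14 + 1/6×2/7 + 1/6×4/17
= 1/7 + 1/21 + 2/51 = 82/357

P = 82/357 ≈ 0.2297


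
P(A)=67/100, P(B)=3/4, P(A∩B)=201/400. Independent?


P(A)×P(B) = 201/400
P(A∩B) = 201/400
Equal ✓ → Independent

Yes, independent


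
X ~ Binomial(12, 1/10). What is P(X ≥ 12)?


P(X ≥ 12) = Σ P(X=i) for i=12..12
P(X=12) = 1/1000000000000
Sum = 1/1000000000000

P(X ≥ 12) = 1/1000000000000 ≈ 0.00%


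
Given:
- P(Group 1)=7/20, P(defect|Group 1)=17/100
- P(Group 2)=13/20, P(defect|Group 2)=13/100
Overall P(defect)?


P(B) = Σ P(B|Aᵢ)×P(Aᵢ)
  17/100×7/20 = 119/2000
  13/100×13/20 = 169/2000
Sum = 18/125

P(defect) = 18/125 ≈ 14.40%


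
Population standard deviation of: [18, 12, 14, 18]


Mean = 62/4 = 31/2
  (18-31/2)²=25/4
  (12-31/2)²=49/4
  (14-31/2)²=9/4
  (18-31/2)²=25/4
Σ(x-μ)² = 27
σ² = 27/4

σ = √(27/4) ≈ 2.5981


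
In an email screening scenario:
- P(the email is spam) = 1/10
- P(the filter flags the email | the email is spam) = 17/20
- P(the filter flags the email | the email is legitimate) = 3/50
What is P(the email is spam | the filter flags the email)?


Using Bayes' theorem:
P(A|B) = P(B|A)·P(A) / P(B)

P(the filter flags the email) = 17/20 × 1/10 + 3/50 × 9/10
= 17/200 + 27/500 = 139/1000

P(the email is spam|the filter flags the email) = (17/200) / (139/1000) = 85/139

P(the email is spam|the filter flags the email) = 85/139 ≈ 61.15%


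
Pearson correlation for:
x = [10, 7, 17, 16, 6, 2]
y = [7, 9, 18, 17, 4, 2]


n=6, Σx=58, Σy=57, Σxy=739, Σx²=734, Σy²=763
r = (6×739 - 58×57)/√((6×734 - 58²)(6×763 - 57²))
= 1128/√(1040×1329) = 1128/√1382160 ≈ 1128/1175.6530 ≈ 0.9595

r ≈ 0.9595


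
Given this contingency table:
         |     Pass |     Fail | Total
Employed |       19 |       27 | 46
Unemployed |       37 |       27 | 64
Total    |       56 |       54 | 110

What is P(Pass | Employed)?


P(Pass | Employed) = 19/(19+27) = 19/46

P(Pass|Employed) = 19/46 ≈ 41.30%


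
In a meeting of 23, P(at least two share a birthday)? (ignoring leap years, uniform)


P(all different) = Π(365-i)/365 for i=0..22
= 0.492703
P(match) = 1 - 0.492703 = 0.507297

P ≈ 0.5073 ≈ 50.73%


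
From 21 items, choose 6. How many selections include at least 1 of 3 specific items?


Complement: C(21,6) - C(18,6) = 54264 - 18564 = 35700

35700


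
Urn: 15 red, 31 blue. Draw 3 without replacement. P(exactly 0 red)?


Hypergeometric: C(15,0)×C(31,3)/C(46,3)
= 1×4495/15180 = 899/3036

P(X=0) = 899/3036 ≈ 29.61%


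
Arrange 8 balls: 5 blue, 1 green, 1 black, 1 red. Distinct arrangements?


8!/(5!×1!×1!×1!) = 336

336


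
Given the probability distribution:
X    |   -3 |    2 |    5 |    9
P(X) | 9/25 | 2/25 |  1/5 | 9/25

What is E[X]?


E[X] = Σ x·P(X=x)
= (-3)×(9/25) + (2)×(2/25) + (5)×(1/5) + (9)×(9/25)
= 83/25

E[X] = 83/25


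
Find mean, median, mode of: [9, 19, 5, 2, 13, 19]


Sorted: [2, 5, 9, 13, 19, 19]
Mean = 67/6
Median = 11
Freq: {9: 1, 19: 2, 5: 1, 2: 1, 13: 1}
Mode: [19]

Mean=67/6, Median=11, Mode=19


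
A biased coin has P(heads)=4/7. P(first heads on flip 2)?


Geometric: P(X=2) = (1-p)^(k-1)×p = (3/7)^1×4/7 = 12/49

P(X=2) = 12/49 ≈ 24.49%


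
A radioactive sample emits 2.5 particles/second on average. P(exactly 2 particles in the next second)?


Poisson(λ=2.5): P(X=2) = e^(-λ)×λ^k/k!
= e^(-2.5) × 2.5^2 / 2!
≈ 0.08208499862 × 6.25 / 2 ≈ 0.256516

P(X=2) ≈ 0.256516 ≈ 25.65%


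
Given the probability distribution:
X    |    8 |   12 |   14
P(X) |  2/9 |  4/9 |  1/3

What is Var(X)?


E[X] = 106/9
E[X²] = 1292/9
Var(X) = E[X²] - (E[X])² = 1292/9 - 11236/81 = 392/81

Var(X) = 392/81 ≈ 4.8395


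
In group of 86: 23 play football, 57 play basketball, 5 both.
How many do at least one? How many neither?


|A∪B| = 23+57-5 = 75
Neither = 86-75 = 11

At least one: 75; Neither: 11


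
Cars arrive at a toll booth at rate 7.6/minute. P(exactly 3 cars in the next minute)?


Poisson(λ=7.6): P(X=3) = e^(-λ)×λ^k/k!
= e^(-7.6) × 7.6^3 / 3!
≈ 0.0005004514334 × 438.976 / 6 ≈ 0.036614

P(X=3) ≈ 0.036614 ≈ 3.66%


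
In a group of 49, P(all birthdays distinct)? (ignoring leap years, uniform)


P(all different) = Π(365-i)/365 for i=0..48
= (365/365)×(364/365)×...×(317/365)
= 0.034220

P ≈ 0.0342 ≈ 3.42%


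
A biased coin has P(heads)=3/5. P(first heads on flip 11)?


Geometric: P(X=11) = (1-p)^(k-1)×p = (2/5)^10×3/5 = 3072/48828125

P(X=11) = 3072/48828125 ≈ 0.01%


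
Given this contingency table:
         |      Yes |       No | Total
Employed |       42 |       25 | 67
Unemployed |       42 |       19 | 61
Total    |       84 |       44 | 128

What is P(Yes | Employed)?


P(Yes | Employed) = 42/(42+25) = 42/67

P(Yes|Employed) = 42/67 ≈ 62.69%


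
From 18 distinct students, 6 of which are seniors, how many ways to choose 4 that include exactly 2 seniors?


Choose 2 of the 6 seniors and 2 of the other 12 students:
C(6,2)×C(12,2) = 15×66 = 990

990


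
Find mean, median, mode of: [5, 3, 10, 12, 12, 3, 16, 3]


Sorted: [3, 3, 3, 5, 10, 12, 12, 16]
Mean = 64/8 = 8
Median = 15/2
Freq: {5: 1, 3: 3, 10: 1, 12: 2, 16: 1}
Mode: [3]

Mean=8, Median=15/2, Mode=3


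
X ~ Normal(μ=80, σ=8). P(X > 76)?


z = (76-80)/8 = -0.5
P(X > 76) = 1 - P(Z ≤ -0.5) = 1 - 0.3085 = 0.6915

P(X > 76) ≈ 0.6915


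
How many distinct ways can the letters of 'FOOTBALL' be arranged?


Letters: 8, freq: {'F': 1, 'O': 2, 'T': 1, 'B': 1, 'A': 1, 'L': 2}
8!/(1!×2!×1!×1!×1!×2!) = 40320/4 = 10080

10080


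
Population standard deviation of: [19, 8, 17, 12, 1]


Mean = 57/5
  (19-57/5)²=1444/25
  (8-57/5)²=289/25
  (17-57/5)²=784/25
  (12-57/5)²=9/25
  (1-57/5)²=2704/25
Σ(x-μ)² = 1046/5
σ² = (1046/5)/5 = 1046/25

σ = √(1046/25) ≈ 6.4684


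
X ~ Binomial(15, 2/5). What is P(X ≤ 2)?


P(X ≤ 2) = Σ P(X=i) for i=0..2
P(X=0) = 14348907/30517578125
P(X=1) = 28697814/6103515625
P(X=2) = 133923132/6103515625
Sum = 827453637/30517578125

P(X ≤ 2) = 827453637/30517578125 ≈ 2.71%


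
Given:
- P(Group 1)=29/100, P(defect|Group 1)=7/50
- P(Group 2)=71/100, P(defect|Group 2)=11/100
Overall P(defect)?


P(B) = Σ P(B|Aᵢ)×P(Aᵢ)
  7/50×29/100 = 203/5000
  11/100×71/100 = 781/10000
Sum = 1187/10000

P(defect) = 1187/10000 ≈ 11.87%


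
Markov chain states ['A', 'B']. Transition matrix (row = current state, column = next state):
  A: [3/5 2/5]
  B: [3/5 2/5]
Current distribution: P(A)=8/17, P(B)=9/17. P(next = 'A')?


P(next=A) = Σᵢ P(now=i)×P(i→A)
= 8/17×3/5 + 9/17×3/5
= 24/85 + 27/85 = 3/5

P = 3/5 ≈ 0.6000


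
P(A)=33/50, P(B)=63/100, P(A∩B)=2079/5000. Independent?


P(A)×P(B) = 2079/5000
P(A∩B) = 2079/5000
Equal ✓ → Independent

Yes, independent


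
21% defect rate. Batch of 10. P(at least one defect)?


P(all good) = (79/100)^10 = 9468276082626847201/100000000000000000000
P(≥1 defect) = 90531723917373152799/100000000000000000000

P = 90531723917373152799/100000000000000000000 ≈ 90.53%


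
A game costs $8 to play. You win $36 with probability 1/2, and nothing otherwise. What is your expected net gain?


E[gain] = (36-8)×1/2 + (-8)×1/2
= 14 - 4 = 10

Expected net gain = $10 ≈ $10.00


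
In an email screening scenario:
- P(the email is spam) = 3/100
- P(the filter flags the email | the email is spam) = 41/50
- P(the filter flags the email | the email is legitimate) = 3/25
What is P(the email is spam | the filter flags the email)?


Using Bayes' theorem:
P(A|B) = P(B|A)·P(A) / P(B)

P(the filter flags the email) = 41/50 × 3/100 + 3/25 × 97/100
= 123/5000 + 291/2500 = 141/1000

P(the email is spam|the filter flags the email) = (123/5000) / (141/1000) = 41/235

P(the email is spam|the filter flags the email) = 41/235 ≈ 17.45%


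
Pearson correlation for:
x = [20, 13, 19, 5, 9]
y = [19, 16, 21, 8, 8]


n=5, Σx=66, Σy=72, Σxy=1099, Σx²=1036, Σy²=1186
r = (5×1099 - 66×72)/√((5×1036 - 66²)(5×1186 - 72²))
= 743/√(824×746) = 743/√614704 ≈ 743/784.0306 ≈ 0.9477

r ≈ 0.9477


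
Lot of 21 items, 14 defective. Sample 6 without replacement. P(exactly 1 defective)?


Hypergeometric: C(14,1)×C(7,5)/C(21,6)
= 14×21/54264 = 7/1292

P(X=1) = 7/1292 ≈ 0.54%


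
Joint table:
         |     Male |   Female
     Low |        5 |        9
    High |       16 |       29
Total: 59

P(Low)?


P(Low) = (5+9)/59 = 14/59

P(Low) = 14/59 ≈ 23.73%


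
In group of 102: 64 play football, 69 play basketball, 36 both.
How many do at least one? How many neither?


|A∪B| = 64+69-36 = 97
Neither = 102-97 = 5

At least one: 97; Neither: 5


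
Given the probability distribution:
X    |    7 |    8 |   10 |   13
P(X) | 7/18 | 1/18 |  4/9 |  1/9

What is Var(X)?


E[X] = 163/18
E[X²] = 515/6
Var(X) = E[X²] - (E[X])² = 515/6 - 26569/324 = 1241/324

Var(X) = 1241/324 ≈ 3.8302


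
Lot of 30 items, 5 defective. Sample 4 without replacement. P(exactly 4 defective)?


Hypergeometric: C(5,4)×C(25,0)/C(30,4)
= 5×1/27405 = 1/5481

P(X=4) = 1/5481 ≈ 0.02%


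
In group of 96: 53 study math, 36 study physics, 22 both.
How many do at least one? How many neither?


|A∪B| = 53+36-22 = 67
Neither = 96-67 = 29

At least one: 67; Neither: 29


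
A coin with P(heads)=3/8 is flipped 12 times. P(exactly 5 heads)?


Binomial: P(X=5) = C(12,5)×p^5×(1-p)^7
= 792 × 243/32768 × 78125/2097152 = 1879453125/8589934592

P(X=5) = 1879453125/8589934592 ≈ 21.88%


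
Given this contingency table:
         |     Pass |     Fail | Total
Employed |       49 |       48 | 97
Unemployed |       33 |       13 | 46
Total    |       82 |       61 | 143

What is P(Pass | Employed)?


P(Pass | Employed) = 49/(49+48) = 49/97

P(Pass|Employed) = 49/97 ≈ 50.52%


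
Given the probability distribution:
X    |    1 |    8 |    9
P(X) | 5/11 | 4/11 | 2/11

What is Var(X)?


E[X] = 5
E[X²] = 423/11
Var(X) = E[X²] - (E[X])² = 423/11 - 25 = 148/11

Var(X) = 148/11 ≈ 13.4545


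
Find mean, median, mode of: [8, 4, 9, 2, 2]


Sorted: [2, 2, 4, 8, 9]
Mean = 25/5 = 5
Median = 4
Freq: {8: 1, 4: 1, 9: 1, 2: 2}
Mode: [2]

Mean=5, Median=4, Mode=2


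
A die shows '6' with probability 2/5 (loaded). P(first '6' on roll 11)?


Geometric: P(X=11) = (1-p)^(k-1)×p = (3/5)^10×2/5 = 118098/48828125

P(X=11) = 118098/48828125 ≈ 0.24%


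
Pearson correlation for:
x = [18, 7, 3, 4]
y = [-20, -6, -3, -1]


n=4, Σx=32, Σy=-30, Σxy=-415, Σx²=398, Σy²=446
r = (4×(-415) - 32×(-30))/√((4×398 - 32²)(4×446 - (-30)²))
= -700/√(568×884) = -700/√502112 ≈ -700/708.5986 ≈ -0.9879

r ≈ -0.9879


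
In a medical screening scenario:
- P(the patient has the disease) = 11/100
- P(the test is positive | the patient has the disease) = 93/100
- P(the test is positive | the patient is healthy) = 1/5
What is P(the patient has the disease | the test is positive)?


Using Bayes' theorem:
P(A|B) = P(B|A)·P(A) / P(B)

P(the test is positive) = 93/100 × 11/100 + 1/5 × 89/100
= 1023/10000 + 89/500 = 2803/10000

P(the patient has the disease|the test is positive) = (1023/10000) / (2803/10000) = 1023/2803

P(the patient has the disease|the test is positive) = 1023/2803 ≈ 36.50%


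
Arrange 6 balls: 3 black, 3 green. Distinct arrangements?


6!/(3!×3!) = 20

20


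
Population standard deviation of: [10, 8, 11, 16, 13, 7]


Mean = 65/6
  (10-65/6)²=25/36
  (8-65/6)²=289/36
  (11-65/6)²=1/36
  (16-65/6)²=961/36
  (13-65/6)²=169/36
  (7-65/6)²=529/36
Σ(x-μ)² = 329/6
σ² = (329/6)/6 = 329/36

σ = √(329/36) ≈ 3.0231


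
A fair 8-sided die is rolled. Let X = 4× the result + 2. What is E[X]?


E[die] = (1+8)/2 = 9/2
E[X] = 4×9/2 + 2 = 20

E[X] = 20


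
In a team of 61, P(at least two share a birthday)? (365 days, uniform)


P(all different) = Π(365-i)/365 for i=0..60
= 0.004911
P(match) = 1 - 0.004911 = 0.995089

P ≈ 0.9951 ≈ 99.51%


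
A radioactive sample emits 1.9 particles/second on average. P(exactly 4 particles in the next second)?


Poisson(λ=1.9): P(X=4) = e^(-λ)×λ^k/k!
= e^(-1.9) × 1.9^4 / 4!
≈ 0.1495686192 × 13.0321 / 24 ≈ 0.081216

P(X=4) ≈ 0.081216 ≈ 8.12%


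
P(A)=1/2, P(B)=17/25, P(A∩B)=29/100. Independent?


P(A)×P(B) = 17/50
P(A∩B) = 29/100
Not equal → NOT independent

No, not independent


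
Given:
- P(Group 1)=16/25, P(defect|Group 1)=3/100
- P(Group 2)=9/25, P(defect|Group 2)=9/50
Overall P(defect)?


P(B) = Σ P(B|Aᵢ)×P(Aᵢ)
  3/100×16/25 = 12/625
  9/50×9/25 = 81/1250
Sum = 21/250

P(defect) = 21/250 ≈ 8.40%


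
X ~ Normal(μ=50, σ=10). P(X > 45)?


z = (45-50)/10 = -0.5
P(X > 45) = 1 - P(Z ≤ -0.5) = 1 - 0.3085 = 0.6915

P(X > 45) ≈ 0.6915


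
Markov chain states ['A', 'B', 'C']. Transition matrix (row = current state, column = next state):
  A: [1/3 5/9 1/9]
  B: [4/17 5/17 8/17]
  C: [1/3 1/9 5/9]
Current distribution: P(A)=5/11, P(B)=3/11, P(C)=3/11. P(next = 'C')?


P(next=C) = Σᵢ P(now=i)×P(i→C)
= 5/11×1/9 + 3/11×8/17 + 3/11×5/9
= 5/99 + 24/187 + 5/33 = 556/1683

P = 556/1683 ≈ 0.3304


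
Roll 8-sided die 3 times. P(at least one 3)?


P(no 3)^3 = (7/8)^3 = 343/512
P(≥1) = 1 - 343/512 = 169/512

P = 169/512 ≈ 33.01%


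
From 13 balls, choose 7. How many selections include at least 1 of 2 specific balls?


Complement: C(13,7) - C(11,7) = 1716 - 330 = 1386

1386


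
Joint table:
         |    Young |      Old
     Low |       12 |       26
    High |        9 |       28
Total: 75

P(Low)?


P(Low) = (12+26)/75 = 38/75

P(Low) = 38/75 ≈ 50.67%


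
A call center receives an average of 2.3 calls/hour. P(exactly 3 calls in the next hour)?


Poisson(λ=2.3): P(X=3) = e^(-λ)×λ^k/k!
= e^(-2.3) × 2.3^3 / 3!
≈ 0.1002588437 × 12.167 / 6 ≈ 0.203308

P(X=3) ≈ 0.203308 ≈ 20.33%


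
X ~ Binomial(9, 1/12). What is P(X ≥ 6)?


P(X ≥ 6) = Σ P(X=i) for i=6..9
P(X=6) = 9317/429981696
P(X=7) = 121/143327232
P(X=8) = 11/573308928
P(X=9) = 1/5159780352
Sum = 29065/1289945088

P(X ≥ 6) = 29065/1289945088 ≈ 0.00%


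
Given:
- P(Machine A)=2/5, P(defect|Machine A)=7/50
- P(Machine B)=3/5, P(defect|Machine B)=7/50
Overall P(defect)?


P(B) = Σ P(B|Aᵢ)×P(Aᵢ)
  7/50×2/5 = 7/125
  7/50×3/5 = 21/250
Sum = 7/50

P(defect) = 7/50 ≈ 14.00%


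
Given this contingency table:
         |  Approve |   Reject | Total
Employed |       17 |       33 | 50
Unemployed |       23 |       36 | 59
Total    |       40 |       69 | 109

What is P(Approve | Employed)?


P(Approve | Employed) = 17/(17+33) = 17/50

P(Approve|Employed) = 17/50 ≈ 34.00%


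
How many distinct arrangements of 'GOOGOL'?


Letters: 6, freq: {'G': 2, 'O': 3, 'L': 1}
6!/(2!×3!×1!) = 720/12 = 60

60


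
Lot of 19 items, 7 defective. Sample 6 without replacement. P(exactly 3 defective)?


Hypergeometric: C(7,3)×C(12,3)/C(19,6)
= 35×220/27132 = 275/969

P(X=3) = 275/969 ≈ 28.38%


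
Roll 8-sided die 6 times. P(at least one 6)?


P(no 6)^6 = (7/8)^6 = 117649/262144
P(≥1) = 1 - 117649/262144 = 144495/262144

P = 144495/262144 ≈ 55.12%


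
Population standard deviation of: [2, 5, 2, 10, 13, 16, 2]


Mean = 50/7
  (2-50/7)²=1296/49
  (5-50/7)²=225/49
  (2-50/7)²=1296/49
  (10-50/7)²=400/49
  (13-50/7)²=1681/49
  (16-50/7)²=3844/49
  (2-50/7)²=1296/49
Σ(x-μ)² = 1434/7
σ² = (1434/7)/7 = 1434/49

σ = √(1434/49) ≈ 5.4097


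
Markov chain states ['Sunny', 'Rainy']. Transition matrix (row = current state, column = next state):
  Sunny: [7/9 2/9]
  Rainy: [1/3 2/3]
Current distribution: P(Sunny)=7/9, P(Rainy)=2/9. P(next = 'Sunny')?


P(next=Sunny) = Σᵢ P(now=i)×P(i→Sunny)
= 7/9×7/9 + 2/9×1/3
= 49/81 + 2/27 = 55/81

P = 55/81 ≈ 0.6790


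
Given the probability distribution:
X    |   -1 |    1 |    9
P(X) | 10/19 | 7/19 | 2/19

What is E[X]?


E[X] = Σ x·P(X=x)
= (-1)×(10/19) + (1)×(7/19) + (9)×(2/19)
= 15/19

E[X] = 15/19


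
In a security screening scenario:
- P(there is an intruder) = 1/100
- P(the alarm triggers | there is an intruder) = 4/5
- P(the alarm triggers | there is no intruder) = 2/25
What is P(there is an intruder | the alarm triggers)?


Using Bayes' theorem:
P(A|B) = P(B|A)·P(A) / P(B)

P(the alarm triggers) = 4/5 × 1/100 + 2/25 × 99/100
= 1/125 + 99/1250 = 109/1250

P(there is an intruder|the alarm triggers) = (1/125) / (109/1250) = 10/109

P(there is an intruder|the alarm triggers) = 10/109 ≈ 9.17%


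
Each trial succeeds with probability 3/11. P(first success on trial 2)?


Geometric: P(X=2) = (1-p)^(k-1)×p = (8/11)^1×3/11 = 24/121

P(X=2) = 24/121 ≈ 19.83%


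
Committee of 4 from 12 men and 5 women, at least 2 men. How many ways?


Count by #men:
  2M,2W: C(12,2)×C(5,2)=660
  3M,1W: C(12,3)×C(5,1)=1100
  4M,0W: C(12,4)×C(5,0)=495
Total = 2255

2255


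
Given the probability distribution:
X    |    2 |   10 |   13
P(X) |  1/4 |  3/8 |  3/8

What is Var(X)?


E[X] = 73/8
E[X²] = 815/8
Var(X) = E[X²] - (E[X])² = 815/8 - 5329/64 = 1191/64

Var(X) = 1191/64 ≈ 18.6094


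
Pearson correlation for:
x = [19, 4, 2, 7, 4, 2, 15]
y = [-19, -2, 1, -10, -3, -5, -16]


n=7, Σx=53, Σy=-54, Σxy=-699, Σx²=675, Σy²=756
r = (7×(-699) - 53×(-54))/√((7×675 - 53²)(7×756 - (-54)²))
= -2031/√(1916×2376) = -2031/√4552416 ≈ -2031/2133.6391 ≈ -0.9519

r ≈ -0.9519


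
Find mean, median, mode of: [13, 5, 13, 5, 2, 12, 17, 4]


Sorted: [2, 4, 5, 5, 12, 13, 13, 17]
Mean = 71/8
Median = 17/2
Freq: {13: 2, 5: 2, 2: 1, 12: 1, 17: 1, 4: 1}
Mode: [5, 13]

Mean=71/8, Median=17/2, Mode=[5, 13]


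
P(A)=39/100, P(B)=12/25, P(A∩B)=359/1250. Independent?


P(A)×P(B) = 117/625
P(A∩B) = 359/1250
Not equal → NOT independent

No, not independent


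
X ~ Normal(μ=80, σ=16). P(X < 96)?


z = (96-80)/16 = 1.0
P(Z < 1.0) = 0.8413

P(X < 96) ≈ 0.8413


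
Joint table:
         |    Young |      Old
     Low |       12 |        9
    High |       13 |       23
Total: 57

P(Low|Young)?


P(Low|Young) = 12/(12+13) = 12/25

P = 12/25 ≈ 48.00%


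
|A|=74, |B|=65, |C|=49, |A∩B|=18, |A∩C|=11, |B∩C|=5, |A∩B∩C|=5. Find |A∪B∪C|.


|A∪B∪C| = 74+65+49-18-11-5+5 = 159

|A∪B∪C| = 159


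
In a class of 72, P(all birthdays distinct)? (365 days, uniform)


P(all different) = Π(365-i)/365 for i=0..71
= (365/365)×(364/365)×...×(294/365)
= 0.000547

P ≈ 0.0005 ≈ 0.05%


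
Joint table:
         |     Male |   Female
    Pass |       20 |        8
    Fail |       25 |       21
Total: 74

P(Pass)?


P(Pass) = (20+8)/74 = 28/74 = 14/37

P(Pass) = 14/37 ≈ 37.84%


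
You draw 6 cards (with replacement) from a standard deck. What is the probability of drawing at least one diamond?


P(not a diamond) = 39/52 = 3/4
P(none in 6 draws) = (3/4)^6 = 729/4096
P(≥1 diamond) = 1 - 729/4096 = 3367/4096

P = 3367/4096 ≈ 82.20%


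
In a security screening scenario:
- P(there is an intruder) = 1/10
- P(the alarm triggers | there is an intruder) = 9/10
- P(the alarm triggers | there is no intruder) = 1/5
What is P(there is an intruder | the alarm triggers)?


Using Bayes' theorem:
P(A|B) = P(B|A)·P(A) / P(B)

P(the alarm triggers) = 9/10 × 1/10 + 1/5 × 9/10
= 9/100 + 9/50 = 27/100

P(there is an intruder|the alarm triggers) = (9/100) / (27/100) = 1/3

P(there is an intruder|the alarm triggers) = 1/3 ≈ 33.33%


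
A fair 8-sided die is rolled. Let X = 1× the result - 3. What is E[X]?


E[die] = (1+8)/2 = 9/2
E[X] = 1×9/2 - 3 = 3/2

E[X] = 3/2


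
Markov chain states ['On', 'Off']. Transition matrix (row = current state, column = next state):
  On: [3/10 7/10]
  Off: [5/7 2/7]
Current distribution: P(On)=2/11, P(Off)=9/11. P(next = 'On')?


P(next=On) = Σᵢ P(now=i)×P(i→On)
= 2/11×3/10 + 9/11×5/7
= 3/55 + 45/77 = 246/385

P = 246/385 ≈ 0.6390


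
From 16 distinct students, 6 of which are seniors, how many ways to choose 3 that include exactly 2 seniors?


Choose 2 of the 6 seniors and 1 of the other 10 students:
C(6,2)×C(10,1) = 15×10 = 150

150


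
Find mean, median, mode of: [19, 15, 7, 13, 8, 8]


Sorted: [7, 8, 8, 13, 15, 19]
Mean = 70/6 = 35/3
Median = 21/2
Freq: {19: 1, 15: 1, 7: 1, 13: 1, 8: 2}
Mode: [8]

Mean=35/3, Median=21/2, Mode=8


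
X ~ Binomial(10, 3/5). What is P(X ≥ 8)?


P(X ≥ 8) = Σ P(X=i) for i=8..10
P(X=8) = 236196/1953125
P(X=9) = 78732/1953125
P(X=10) = 59049/9765625
Sum = 1633689/9765625

P(X ≥ 8) = 1633689/9765625 ≈ 16.73%


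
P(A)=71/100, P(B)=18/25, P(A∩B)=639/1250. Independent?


P(A)×P(B) = 639/1250
P(A∩B) = 639/1250
Equal ✓ → Independent

Yes, independent


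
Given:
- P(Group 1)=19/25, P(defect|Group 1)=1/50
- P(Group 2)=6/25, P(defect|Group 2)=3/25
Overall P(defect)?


P(B) = Σ P(B|Aᵢ)×P(Aᵢ)
  1/50×19/25 = 19/1250
  3/25×6/25 = 18/625
Sum = 11/250

P(defect) = 11/250 ≈ 4.40%


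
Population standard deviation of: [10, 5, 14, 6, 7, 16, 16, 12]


Mean = 86/8 = 43/4
  (10-43/4)²=9/16
  (5-43/4)²=529/16
  (14-43/4)²=169/16
  (6-43/4)²=361/16
  (7-43/4)²=225/16
  (16-43/4)²=441/16
  (16-43/4)²=441/16
  (12-43/4)²=25/16
Σ(x-μ)² = 275/2
σ² = (275/2)/8 = 275/16

σ = √(275/16) ≈ 4.1458


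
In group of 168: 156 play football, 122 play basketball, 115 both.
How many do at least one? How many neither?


|A∪B| = 156+122-115 = 163
Neither = 168-163 = 5

At least one: 163; Neither: 5


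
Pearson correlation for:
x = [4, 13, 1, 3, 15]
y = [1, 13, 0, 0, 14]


n=5, Σx=36, Σy=28, Σxy=383, Σx²=420, Σy²=366
r = (5×383 - 36×28)/√((5×420 - 36²)(5×366 - 28²))
= 907/√(804×1046) = 907/√840984 ≈ 907/917.0518 ≈ 0.9890

r ≈ 0.9890


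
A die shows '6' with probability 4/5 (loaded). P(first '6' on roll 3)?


Geometric: P(X=3) = (1-p)^(k-1)×p = (1/5)^2×4/5 = 4/125

P(X=3) = 4/125 ≈ 3.20%


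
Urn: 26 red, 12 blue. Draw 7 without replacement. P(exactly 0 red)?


Hypergeometric: C(26,0)×C(12,7)/C(38,7)
= 1×792/12620256 = 3/47804

P(X=0) = 3/47804 ≈ 0.01%


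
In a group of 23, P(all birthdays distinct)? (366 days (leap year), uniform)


P(all different) = Π(366-i)/366 for i=0..22
= (366/366)×(365/366)×...×(344/366)
= 0.493677

P ≈ 0.4937 ≈ 49.37%


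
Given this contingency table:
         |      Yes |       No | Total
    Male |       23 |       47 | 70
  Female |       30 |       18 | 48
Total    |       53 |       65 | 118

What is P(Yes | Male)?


P(Yes | Male) = 23/(23+47) = 23/70

P(Yes|Male) = 23/70 ≈ 32.86%


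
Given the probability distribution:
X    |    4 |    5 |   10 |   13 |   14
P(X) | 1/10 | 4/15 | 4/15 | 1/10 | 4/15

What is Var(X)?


E[X] = 283/30
E[X²] = 1041/10
Var(X) = E[X²] - (E[X])² = 1041/10 - 80089/900 = 13601/900

Var(X) = 13601/900 ≈ 15.1122


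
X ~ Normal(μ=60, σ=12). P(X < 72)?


z = (72-60)/12 = 1.0
P(Z < 1.0) = 0.8413

P(X < 72) ≈ 0.8413


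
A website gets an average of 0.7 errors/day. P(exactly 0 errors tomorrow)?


Poisson(λ=0.7): P(X=0) = e^(-λ)×λ^k/k!
= e^(-0.7) × 0.7^0 / 0!
≈ 0.4965853038 × 1 / 1 ≈ 0.496585

P(X=0) ≈ 0.496585 ≈ 49.66%


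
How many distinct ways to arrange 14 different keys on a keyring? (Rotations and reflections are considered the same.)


Free circular arrangements: rotations and reflections both identified.
(n-1)!/2 = 13!/2 = 6227020800/2 = 3113510400

3113510400


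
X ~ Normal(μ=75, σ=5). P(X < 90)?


z = (90-75)/5 = 3.0
P(Z < 3.0) = 0.9987

P(X < 90) ≈ 0.9987


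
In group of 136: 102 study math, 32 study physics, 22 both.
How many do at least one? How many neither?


|A∪B| = 102+32-22 = 112
Neither = 136-112 = 24

At least one: 112; Neither: 24


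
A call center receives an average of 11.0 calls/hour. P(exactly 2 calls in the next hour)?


Poisson(λ=11.0): P(X=2) = e^(-λ)×λ^k/k!
= e^(-11.0) × 11.0^2 / 2!
≈ 1.670170079e-05 × 121 / 2 ≈ 0.001010

P(X=2) ≈ 0.001010 ≈ 0.10%


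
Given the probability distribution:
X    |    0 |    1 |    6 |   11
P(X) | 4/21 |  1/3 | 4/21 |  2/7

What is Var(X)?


E[X] = 97/21
E[X²] = 877/21
Var(X) = E[X²] - (E[X])² = 877/21 - 9409/441 = 9008/441

Var(X) = 9008/441 ≈ 20.4263


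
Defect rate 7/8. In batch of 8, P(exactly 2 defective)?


Binomial: P(X=2) = C(8,2)×p^2×(1-p)^6
= 28 × 49/64 × 1/262144 = 343/4194304

P(X=2) = 343/4194304 ≈ 0.01%


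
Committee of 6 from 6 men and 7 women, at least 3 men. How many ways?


Count by #men:
  3M,3W: C(6,3)×C(7,3)=700
  4M,2W: C(6,4)×C(7,2)=315
  5M,1W: C(6,5)×C(7,1)=42
  6M,0W: C(6,6)×C(7,0)=1
Total = 1058

1058


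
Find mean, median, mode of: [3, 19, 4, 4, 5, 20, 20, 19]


Sorted: [3, 4, 4, 5, 19, 19, 20, 20]
Mean = 94/8 = 47/4
Median = 12
Freq: {3: 1, 19: 2, 4: 2, 5: 1, 20: 2}
Mode: [4, 19, 20]

Mean=47/4, Median=12, Mode=[4, 19, 20]


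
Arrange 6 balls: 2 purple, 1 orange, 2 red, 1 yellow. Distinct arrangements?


6!/(2!×1!×2!×1!) = 180

180


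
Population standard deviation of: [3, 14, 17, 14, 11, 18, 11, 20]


Mean = 108/8 = 27/2
  (3-27/2)²=441/4
  (14-27/2)²=1/4
  (17-27/2)²=49/4
  (14-27/2)²=1/4
  (11-27/2)²=25/4
  (18-27/2)²=81/4
  (11-27/2)²=25/4
  (20-27/2)²=169/4
Σ(x-μ)² = 198
σ² = 198/8 = 99/4

σ = √(99/4) ≈ 4.9749


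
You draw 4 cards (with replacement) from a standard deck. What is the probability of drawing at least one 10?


P(not a 10) = 48/52 = 12/13
P(none in 4 draws) = (12/13)^4 = 20736/28561
P(≥1 10) = 1 - 20736/28561 = 7825/28561

P = 7825/28561 ≈ 27.40%


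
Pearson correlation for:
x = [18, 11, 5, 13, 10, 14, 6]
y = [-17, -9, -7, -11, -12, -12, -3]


n=7, Σx=77, Σy=-71, Σxy=-889, Σx²=971, Σy²=837
r = (7×(-889) - 77×(-71))/√((7×971 - 77²)(7×837 - (-71)²))
= -756/√(868×818) = -756/√710024 ≈ -756/842.6292 ≈ -0.8972

r ≈ -0.8972


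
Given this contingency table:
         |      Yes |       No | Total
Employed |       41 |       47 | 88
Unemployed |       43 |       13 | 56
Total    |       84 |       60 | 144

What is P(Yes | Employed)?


P(Yes | Employed) = 41/(41+47) = 41/88

P(Yes|Employed) = 41/88 ≈ 46.59%


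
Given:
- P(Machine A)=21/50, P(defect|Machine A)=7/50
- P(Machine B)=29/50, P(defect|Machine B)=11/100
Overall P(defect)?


P(B) = Σ P(B|Aᵢ)×P(Aᵢ)
  7/50×21/50 = 147/2500
  11/100×29/50 = 319/5000
Sum = 613/5000

P(defect) = 613/5000 ≈ 12.26%


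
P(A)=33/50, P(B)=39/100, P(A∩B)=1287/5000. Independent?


P(A)×P(B) = 1287/5000
P(A∩B) = 1287/5000
Equal ✓ → Independent

Yes, independent


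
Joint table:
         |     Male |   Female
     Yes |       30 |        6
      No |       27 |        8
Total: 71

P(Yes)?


P(Yes) = (30+6)/71 = 36/71

P(Yes) = 36/71 ≈ 50.70%


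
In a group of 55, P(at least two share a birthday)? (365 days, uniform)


P(all different) = Π(365-i)/365 for i=0..54
= 0.013738
P(match) = 1 - 0.013738 = 0.986262

P ≈ 0.9863 ≈ 98.63%


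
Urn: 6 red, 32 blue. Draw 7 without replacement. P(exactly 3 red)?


Hypergeometric: C(6,3)×C(32,4)/C(38,7)
= 20×35960/12620256 = 22475/394383

P(X=3) = 22475/394383 ≈ 5.70%


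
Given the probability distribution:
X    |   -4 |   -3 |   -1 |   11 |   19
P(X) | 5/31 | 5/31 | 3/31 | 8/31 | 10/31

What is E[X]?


E[X] = Σ x·P(X=x)
= (-4)×(5/31) + (-3)×(5/31) + (-1)×(3/31) + (11)×(8/31) + (19)×(10/31)
= 240/31

E[X] = 240/31


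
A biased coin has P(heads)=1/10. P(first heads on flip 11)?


Geometric: P(X=11) = (1-p)^(k-1)×p = (9/10)^10×1/10 = 3486784401/100000000000

P(X=11) = 3486784401/100000000000 ≈ 3.49%


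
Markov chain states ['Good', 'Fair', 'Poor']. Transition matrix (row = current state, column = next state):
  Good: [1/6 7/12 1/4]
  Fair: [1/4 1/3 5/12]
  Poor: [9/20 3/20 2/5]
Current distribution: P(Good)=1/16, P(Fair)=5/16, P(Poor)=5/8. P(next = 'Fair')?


P(next=Fair) = Σᵢ P(now=i)×P(i→Fair)
= 1/16×7/12 + 5/16×1/3 + 5/8×3/20
= 7/192 + 5/48 + 3/32 = 15/64

P = 15/64 ≈ 0.2344


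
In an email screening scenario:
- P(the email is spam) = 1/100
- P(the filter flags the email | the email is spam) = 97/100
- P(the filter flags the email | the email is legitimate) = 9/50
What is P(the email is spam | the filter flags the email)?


Using Bayes' theorem:
P(A|B) = P(B|A)·P(A) / P(B)

P(the filter flags the email) = 97/100 × 1/100 + 9/50 × 99/100
= 97/10000 + 891/5000 = 1879/10000

P(the email is spam|the filter flags the email) = (97/10000) / (1879/10000) = 97/1879

P(the email is spam|the filter flags the email) = 97/1879 ≈ 5.16%


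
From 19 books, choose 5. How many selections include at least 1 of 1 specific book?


Complement: C(19,5) - C(18,5) = 11628 - 8568 = 3060

3060


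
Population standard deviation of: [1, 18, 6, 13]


Mean = 38/4 = 19/2
  (1-19/2)²=289/4
  (18-19/2)²=289/4
  (6-19/2)²=49/4
  (13-19/2)²=49/4
Σ(x-μ)² = 169
σ² = 169/4

σ = √(169/4) ≈ 6.5000


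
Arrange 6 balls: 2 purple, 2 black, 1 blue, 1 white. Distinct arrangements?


6!/(2!×2!×1!×1!) = 180

180


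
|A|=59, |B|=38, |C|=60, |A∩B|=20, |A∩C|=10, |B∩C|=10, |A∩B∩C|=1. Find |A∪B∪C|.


|A∪B∪C| = 59+38+60-20-10-10+1 = 118

|A∪B∪C| = 118


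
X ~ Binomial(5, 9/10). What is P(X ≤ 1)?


P(X ≤ 1) = Σ P(X=i) for i=0..1
P(X=0) = 1/100000
P(X=1) = 9/20000
Sum = 23/50000

P(X ≤ 1) = 23/50000 ≈ 0.05%


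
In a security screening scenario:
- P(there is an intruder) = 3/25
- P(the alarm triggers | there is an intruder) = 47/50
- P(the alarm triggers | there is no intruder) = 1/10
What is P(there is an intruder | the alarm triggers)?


Using Bayes' theorem:
P(A|B) = P(B|A)·P(A) / P(B)

P(the alarm triggers) = 47/50 × 3/25 + 1/10 × 22/25
= 141/1250 + 11/125 = 251/1250

P(there is an intruder|the alarm triggers) = (141/1250) / (251/1250) = 141/251

P(there is an intruder|the alarm triggers) = 141/251 ≈ 56.18%


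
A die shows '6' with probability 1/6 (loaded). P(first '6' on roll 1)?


Geometric: P(X=1) = (1-p)^(k-1)×p = (5/6)^0×1/6 = 1/6

P(X=1) = 1/6 ≈ 16.67%


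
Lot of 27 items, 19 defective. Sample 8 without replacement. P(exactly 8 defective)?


Hypergeometric: C(19,8)×C(8,0)/C(27,8)
= 75582×1/2220075 = 646/18975

P(X=8) = 646/18975 ≈ 3.40%


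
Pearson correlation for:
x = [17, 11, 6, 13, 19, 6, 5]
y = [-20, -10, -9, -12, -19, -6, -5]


n=7, Σx=77, Σy=-81, Σxy=-1082, Σx²=1037, Σy²=1147
r = (7×(-1082) - 77×(-81))/√((7×1037 - 77²)(7×1147 - (-81)²))
= -1337/√(1330×1468) = -1337/√1952440 ≈ -1337/1397.2974 ≈ -0.9568

r ≈ -0.9568


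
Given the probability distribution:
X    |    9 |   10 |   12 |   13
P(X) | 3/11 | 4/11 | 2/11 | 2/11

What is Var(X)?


E[X] = 117/11
E[X²] = 1269/11
Var(X) = E[X²] - (E[X])² = 1269/11 - 13689/121 = 270/121

Var(X) = 270/121 ≈ 2.2314


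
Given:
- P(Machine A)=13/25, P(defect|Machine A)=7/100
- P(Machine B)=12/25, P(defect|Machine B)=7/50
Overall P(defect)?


P(B) = Σ P(B|Aᵢ)×P(Aᵢ)
  7/100×13/25 = 91/2500
  7/50×12/25 = 42/625
Sum = 259/2500

P(defect) = 259/2500 ≈ 10.36%


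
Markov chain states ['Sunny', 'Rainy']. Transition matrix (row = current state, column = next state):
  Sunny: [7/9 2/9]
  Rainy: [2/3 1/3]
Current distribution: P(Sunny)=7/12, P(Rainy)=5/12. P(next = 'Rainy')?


P(next=Rainy) = Σᵢ P(now=i)×P(i→Rainy)
= 7/12×2/9 + 5/12×1/3
= 7/54 + 5/36 = 29/108

P = 29/108 ≈ 0.2685


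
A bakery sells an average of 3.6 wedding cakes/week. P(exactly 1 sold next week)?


Poisson(λ=3.6): P(X=1) = e^(-λ)×λ^k/k!
= e^(-3.6) × 3.6^1 / 1!
≈ 0.02732372245 × 3.6 / 1 ≈ 0.098365

P(X=1) ≈ 0.098365 ≈ 9.84%


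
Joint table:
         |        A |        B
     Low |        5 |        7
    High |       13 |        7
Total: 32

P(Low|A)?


P(Low|A) = 5/(5+13) = 5/18

P = 5/18 ≈ 27.78%


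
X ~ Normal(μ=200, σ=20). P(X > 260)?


z = (260-200)/20 = 3.0
P(X > 260) = 1 - P(Z ≤ 3.0) = 1 - 0.9987 = 0.0013

P(X > 260) ≈ 0.0013


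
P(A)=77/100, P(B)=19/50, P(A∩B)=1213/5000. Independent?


P(A)×P(B) = 1463/5000
P(A∩B) = 1213/5000
Not equal → NOT independent

No, not independent


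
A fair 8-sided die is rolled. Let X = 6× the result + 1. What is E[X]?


E[die] = (1+8)/2 = 9/2
E[X] = 6×9/2 + 1 = 28

E[X] = 28


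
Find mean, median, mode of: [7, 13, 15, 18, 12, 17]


Sorted: [7, 12, 13, 15, 17, 18]
Mean = 82/6 = 41/3
Median = 14
Freq: {7: 1, 13: 1, 15: 1, 18: 1, 12: 1, 17: 1}
Mode: No mode

Mean=41/3, Median=14, Mode=No mode


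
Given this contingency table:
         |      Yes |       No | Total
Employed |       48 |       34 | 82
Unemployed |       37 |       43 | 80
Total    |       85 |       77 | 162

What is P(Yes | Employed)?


P(Yes | Employed) = 48/(48+34) = 48/82 = 24/41

P(Yes|Employed) = 24/41 ≈ 58.54%


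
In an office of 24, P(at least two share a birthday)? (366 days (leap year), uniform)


P(all different) = Π(366-i)/366 for i=0..23
= 0.462654
P(match) = 1 - 0.462654 = 0.537346

P ≈ 0.5373 ≈ 53.73%


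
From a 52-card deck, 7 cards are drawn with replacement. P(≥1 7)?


P(not a 7) = 48/52 = 12/13
P(none in 7 draws) = (12/13)^7 = 35831808/62748517
P(≥1 7) = 1 - 35831808/62748517 = 26916709/62748517

P = 26916709/62748517 ≈ 42.90%


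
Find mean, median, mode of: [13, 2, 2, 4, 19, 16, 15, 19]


Sorted: [2, 2, 4, 13, 15, 16, 19, 19]
Mean = 90/8 = 45/4
Median = 14
Freq: {13: 1, 2: 2, 4: 1, 19: 2, 16: 1, 15: 1}
Mode: [2, 19]

Mean=45/4, Median=14, Mode=[2, 19]


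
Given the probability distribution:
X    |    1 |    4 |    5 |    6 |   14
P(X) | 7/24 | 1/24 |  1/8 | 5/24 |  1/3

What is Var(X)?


E[X] = 7
E[X²] = 923/12
Var(X) = E[X²] - (E[X])² = 923/12 - 49 = 335/12

Var(X) = 335/12 ≈ 27.9167


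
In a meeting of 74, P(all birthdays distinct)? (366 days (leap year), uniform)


P(all different) = Π(366-i)/366 for i=0..73
= (366/366)×(365/366)×...×(293/366)
= 0.000360

P ≈ 0.0004 ≈ 0.04%


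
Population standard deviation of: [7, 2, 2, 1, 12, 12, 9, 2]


Mean = 47/8
  (7-47/8)²=81/64
  (2-47/8)²=961/64
  (2-47/8)²=961/64
  (1-47/8)²=1521/64
  (12-47/8)²=2401/64
  (12-47/8)²=2401/64
  (9-47/8)²=625/64
  (2-47/8)²=961/64
Σ(x-μ)² = 1239/8
σ² = (1239/8)/8 = 1239/64

σ = √(1239/64) ≈ 4.3999


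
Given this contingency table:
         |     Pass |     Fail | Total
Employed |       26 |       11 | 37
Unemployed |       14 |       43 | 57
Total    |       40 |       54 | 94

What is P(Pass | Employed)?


P(Pass | Employed) = 26/(26+11) = 26/37

P(Pass|Employed) = 26/37 ≈ 70.27%


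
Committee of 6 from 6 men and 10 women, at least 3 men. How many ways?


Count by #men:
  3M,3W: C(6,3)×C(10,3)=2400
  4M,2W: C(6,4)×C(10,2)=675
  5M,1W: C(6,5)×C(10,1)=60
  6M,0W: C(6,6)×C(10,0)=1
Total = 3136

3136


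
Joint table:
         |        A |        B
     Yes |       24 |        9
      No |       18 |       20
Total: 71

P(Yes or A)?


P(Yes∨A) = P(Yes) + P(A) - P(Yes∧A)
= (33 + 42 - 24)/71 = 51/71

P = 51/71 ≈ 71.83%


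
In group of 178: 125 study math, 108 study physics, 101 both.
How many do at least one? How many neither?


|A∪B| = 125+108-101 = 132
Neither = 178-132 = 46

At least one: 132; Neither: 46


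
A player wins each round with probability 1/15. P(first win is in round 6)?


Geometric: P(X=6) = (1-p)^(k-1)×p = (14/15)^5×1/15 = 537824/11390625

P(X=6) = 537824/11390625 ≈ 4.72%


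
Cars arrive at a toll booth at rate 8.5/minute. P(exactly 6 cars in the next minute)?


Poisson(λ=8.5): P(X=6) = e^(-λ)×λ^k/k!
= e^(-8.5) × 8.5^6 / 6!
≈ 0.000203468369 × 377149.515625 / 720 ≈ 0.106581

P(X=6) ≈ 0.106581 ≈ 10.66%


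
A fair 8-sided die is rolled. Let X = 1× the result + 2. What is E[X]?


E[die] = (1+8)/2 = 9/2
E[X] = 1×9/2 + 2 = 13/2

E[X] = 13/2


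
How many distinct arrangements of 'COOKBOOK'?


Letters: 8, freq: {'C': 1, 'O': 4, 'K': 2, 'B': 1}
8!/(1!×4!×2!×1!) = 40320/48 = 840

840


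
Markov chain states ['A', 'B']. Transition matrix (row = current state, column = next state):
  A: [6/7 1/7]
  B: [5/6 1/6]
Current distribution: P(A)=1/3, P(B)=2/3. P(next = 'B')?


P(next=B) = Σᵢ P(now=i)×P(i→B)
= 1/3×1/7 + 2/3×1/6
= 1/21 + 1/9 = 10/63

P = 10/63 ≈ 0.1587


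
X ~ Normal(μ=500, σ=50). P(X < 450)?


z = (450-500)/50 = -1.0
P(Z < -1.0) = 0.1587

P(X < 450) ≈ 0.1587


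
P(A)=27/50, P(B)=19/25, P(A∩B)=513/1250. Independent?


P(A)×P(B) = 513/1250
P(A∩B) = 513/1250
Equal ✓ → Independent

Yes, independent


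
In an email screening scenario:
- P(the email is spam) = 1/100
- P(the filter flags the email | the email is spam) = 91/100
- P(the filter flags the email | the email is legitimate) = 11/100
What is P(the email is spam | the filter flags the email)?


Using Bayes' theorem:
P(A|B) = P(B|A)·P(A) / P(B)

P(the filter flags the email) = 91/100 × 1/100 + 11/100 × 99/100
= 91/10000 + 1089/10000 = 59/500

P(the email is spam|the filter flags the email) = (91/10000) / (59/500) = 91/1180

P(the email is spam|the filter flags the email) = 91/1180 ≈ 7.71%


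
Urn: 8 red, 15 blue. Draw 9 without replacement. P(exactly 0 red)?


Hypergeometric: C(8,0)×C(15,9)/C(23,9)
= 1×5005/817190 = 91/14858

P(X=0) = 91/14858 ≈ 0.61%


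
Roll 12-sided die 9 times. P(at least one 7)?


P(no 7)^9 = (11/12)^9 = 2357947691/5159780352
P(≥1) = 1 - 2357947691/5159780352 = 2801832661/5159780352

P = 2801832661/5159780352 ≈ 54.30%


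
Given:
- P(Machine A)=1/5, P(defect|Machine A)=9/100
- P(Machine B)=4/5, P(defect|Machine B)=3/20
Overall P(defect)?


P(B) = Σ P(B|Aᵢ)×P(Aᵢ)
  9/100×1/5 = 9/500
  3/20×4/5 = 3/25
Sum = 69/500

P(defect) = 69/500 ≈ 13.80%


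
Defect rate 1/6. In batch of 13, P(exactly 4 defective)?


Binomial: P(X=4) = C(13,4)×p^4×(1-p)^9
= 715 × 1/1296 × 1953125/10077696 = 1396484375/13060694016

P(X=4) = 1396484375/13060694016 ≈ 10.69%
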